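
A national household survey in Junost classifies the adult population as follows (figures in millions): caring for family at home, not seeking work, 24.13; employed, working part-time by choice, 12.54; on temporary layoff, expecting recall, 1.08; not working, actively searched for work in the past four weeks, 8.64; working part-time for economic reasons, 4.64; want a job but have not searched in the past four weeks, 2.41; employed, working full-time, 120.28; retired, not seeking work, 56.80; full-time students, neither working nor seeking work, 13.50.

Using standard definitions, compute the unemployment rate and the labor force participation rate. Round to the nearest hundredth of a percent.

Employed = 12.54 + 4.64 + 120.28 = 137.46 million (anyone who worked, including part-time for economic reasons, counts as employed).
Unemployed = 1.08 + 8.64 = 9.72 million (jobless and actively searching, or on temporary layoff).
Labor force = 137.46 + 9.72 = 147.18 million.
Not in labor force = 24.13 + 2.41 + 56.80 + 13.50 = 96.84 million (those not working and not actively searching are outside the labor force — including those who want a job but have given up searching).
Civilian working-age population = 147.18 + 96.84 = 244.02 million.
Unemployment rate = 9.72 / 147.18 = 6.60%.
Labor force participation rate = 147.18 / 244.02 = 60.31%.

Unemployment rate ≈ 6.60%; labor force participation rate ≈ 60.31%.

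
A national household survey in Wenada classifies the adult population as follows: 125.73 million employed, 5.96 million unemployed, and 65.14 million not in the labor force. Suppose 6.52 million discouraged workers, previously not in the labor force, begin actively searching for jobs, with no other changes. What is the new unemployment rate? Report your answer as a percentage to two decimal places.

New unemployment rate ≈ 9.03%.

Initially, labor force = 125.73 + 5.96 = 131.69 million, so u = 5.96/131.69 = 4.53%.
After the change, unemployed and labor force both rise by 6.52 → E = 125.73, U = 12.48, labor force = 138.21 million.
New unemployment rate = 12.48 / 138.21 = 9.03%.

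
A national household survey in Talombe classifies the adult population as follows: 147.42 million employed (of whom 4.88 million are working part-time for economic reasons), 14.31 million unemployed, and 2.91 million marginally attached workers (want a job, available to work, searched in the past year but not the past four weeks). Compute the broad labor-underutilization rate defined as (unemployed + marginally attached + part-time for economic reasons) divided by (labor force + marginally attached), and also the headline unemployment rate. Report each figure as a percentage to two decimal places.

Broad underutilization rate ≈ 13.42%; headline unemployment rate ≈ 8.85%.

Labor force = 147.42 + 14.31 = 161.73 million.
Numerator = 14.31 + 2.91 + 4.88 = 22.10 million.
Denominator = 161.73 + 2.91 = 164.64 million.
Broad rate = 22.10 / 164.64 = 13.42%.
Headline unemployment rate = 14.31 / 161.73 = 8.85%.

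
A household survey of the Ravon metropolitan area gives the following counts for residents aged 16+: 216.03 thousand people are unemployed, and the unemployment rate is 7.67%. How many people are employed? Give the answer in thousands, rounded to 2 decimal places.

About 2,600.53 thousand are employed.

Labor force = U / u = 216.03 / 0.0767 ≈ 2,816.56 thousand.
Employed = labor force − unemployed = 2,816.56 − 216.03 = 2,600.53 thousand.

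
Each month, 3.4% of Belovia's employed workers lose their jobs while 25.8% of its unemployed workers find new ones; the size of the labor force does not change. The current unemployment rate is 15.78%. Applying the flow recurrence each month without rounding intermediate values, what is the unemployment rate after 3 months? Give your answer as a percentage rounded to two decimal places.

Unemployment rate after three months ≈ 13.11%.

With a fixed labor force, u_{t+1} = u_t + s·(1−u_t) − f·u_t = u_t·(1−s−f) + s.
Here 1−s−f = 0.708 and s = 0.034.
u_1 = 0.157800 × 0.708 + 0.034 = 0.145722.
u_2 = 0.145722 × 0.708 + 0.034 = 0.137171.
u_3 = 0.137171 × 0.708 + 0.034 = 0.131117.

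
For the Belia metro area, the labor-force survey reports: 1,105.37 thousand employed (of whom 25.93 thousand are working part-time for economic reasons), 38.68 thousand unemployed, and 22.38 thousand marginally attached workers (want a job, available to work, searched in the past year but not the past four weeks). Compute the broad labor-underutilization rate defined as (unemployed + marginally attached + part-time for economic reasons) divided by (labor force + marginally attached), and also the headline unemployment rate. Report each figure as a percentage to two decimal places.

Labor force = 1,105.37 + 38.68 = 1,144.05 thousand.
Numerator = 38.68 + 22.38 + 25.93 = 86.99 thousand.
Denominator = 1,144.05 + 22.38 = 1,166.43 thousand.
Broad rate = 86.99 / 1,166.43 = 7.46%.
Headline unemployment rate = 38.68 / 1,144.05 = 3.38%.

Broad underutilization rate ≈ 7.46%; headline unemployment rate ≈ 3.38%.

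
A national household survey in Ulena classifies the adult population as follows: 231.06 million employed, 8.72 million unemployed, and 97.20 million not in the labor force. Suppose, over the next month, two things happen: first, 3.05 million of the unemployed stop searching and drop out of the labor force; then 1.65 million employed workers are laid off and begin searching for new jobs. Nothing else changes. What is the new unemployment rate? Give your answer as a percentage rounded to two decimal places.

New unemployment rate ≈ 3.09%.

Initially, labor force = 231.06 + 8.72 = 239.78 million, so u = 8.72/239.78 = 3.64%.
After the first change, unemployed and labor force both fall by 3.05 → E = 231.06, U = 5.67, labor force = 236.73 million.
After the second change, employed falls and unemployed rises by 1.65; labor force unchanged → E = 229.41, U = 7.32, labor force = 236.73 million.
New unemployment rate = 7.32 / 236.73 = 3.09%.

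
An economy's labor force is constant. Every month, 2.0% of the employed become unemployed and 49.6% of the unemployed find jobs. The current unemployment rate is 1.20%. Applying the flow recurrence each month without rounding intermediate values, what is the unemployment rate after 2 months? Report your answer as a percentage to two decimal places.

Unemployment rate after two months ≈ 3.25%.

With a fixed labor force, u_{t+1} = u_t + s·(1−u_t) − f·u_t = u_t·(1−s−f) + s.
Here 1−s−f = 0.484 and s = 0.020.
u_1 = 0.012000 × 0.484 + 0.020 = 0.025808.
u_2 = 0.025808 × 0.484 + 0.020 = 0.032491.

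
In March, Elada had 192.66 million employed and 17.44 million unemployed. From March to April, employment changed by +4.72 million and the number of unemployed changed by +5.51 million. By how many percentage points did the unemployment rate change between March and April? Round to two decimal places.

The unemployment rate changed by +2.12 percentage points.

March: labor force = 192.66 + 17.44 = 210.10; u = 17.44/210.10 = 8.30%.
April: labor force = 197.38 + 22.95 = 220.33; u = 22.95/220.33 = 10.42%.
Change = 10.42% − 8.30% = +2.12 pp.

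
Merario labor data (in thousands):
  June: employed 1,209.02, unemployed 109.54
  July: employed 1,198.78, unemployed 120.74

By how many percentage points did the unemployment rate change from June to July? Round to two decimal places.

The unemployment rate changed by +0.84 percentage points.

June: labor force = 1,209.02 + 109.54 = 1,318.56; u = 109.54/1,318.56 = 8.31%.
July: labor force = 1,198.78 + 120.74 = 1,319.52; u = 120.74/1,319.52 = 9.15%.
Change = 9.15% − 8.31% = +0.84 pp.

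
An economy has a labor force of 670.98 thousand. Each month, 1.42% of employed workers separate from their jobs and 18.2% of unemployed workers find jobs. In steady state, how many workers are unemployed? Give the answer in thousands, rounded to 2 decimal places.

Steady-state unemployment rate u* = s/(s+f) = 1.42/(1.42+18.2) = 0.072375.
Unemployed = u* × labor force = 0.072375 × 670.98 ≈ 48.56 thousand.

About 48.56 thousand are unemployed in steady state.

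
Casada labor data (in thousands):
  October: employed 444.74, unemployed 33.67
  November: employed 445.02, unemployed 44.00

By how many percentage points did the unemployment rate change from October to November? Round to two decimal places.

October: labor force = 444.74 + 33.67 = 478.41; u = 33.67/478.41 = 7.04%.
November: labor force = 445.02 + 44.00 = 489.02; u = 44.00/489.02 = 9.00%.
Change = 9.00% − 7.04% = +1.96 pp.

The unemployment rate changed by +1.96 percentage points.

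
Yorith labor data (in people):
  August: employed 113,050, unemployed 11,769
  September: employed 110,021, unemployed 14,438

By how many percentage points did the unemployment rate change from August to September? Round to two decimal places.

The unemployment rate changed by +2.17 percentage points.

August: labor force = 113,050 + 11,769 = 124,819; u = 11,769/124,819 = 9.43%.
September: labor force = 110,021 + 14,438 = 124,459; u = 14,438/124,459 = 11.60%.
Change = 11.60% − 9.43% = +2.17 pp.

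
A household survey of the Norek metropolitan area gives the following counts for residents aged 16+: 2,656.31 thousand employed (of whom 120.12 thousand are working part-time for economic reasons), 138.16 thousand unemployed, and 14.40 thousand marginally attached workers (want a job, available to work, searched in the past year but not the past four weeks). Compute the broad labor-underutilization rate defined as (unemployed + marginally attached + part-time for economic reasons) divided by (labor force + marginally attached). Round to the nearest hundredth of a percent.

Labor force = 2,656.31 + 138.16 = 2,794.47 thousand.
Numerator = 138.16 + 14.40 + 120.12 = 272.68 thousand.
Denominator = 2,794.47 + 14.40 = 2,808.87 thousand.
Broad rate = 272.68 / 2,808.87 = 9.71%.

Broad underutilization rate ≈ 9.71%.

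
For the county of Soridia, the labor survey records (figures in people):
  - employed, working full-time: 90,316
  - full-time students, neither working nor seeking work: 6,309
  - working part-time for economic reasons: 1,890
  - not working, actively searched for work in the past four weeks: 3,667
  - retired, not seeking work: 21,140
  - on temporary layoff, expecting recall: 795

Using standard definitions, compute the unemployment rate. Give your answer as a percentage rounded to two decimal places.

Unemployment rate ≈ 4.62%.

Employed = 90,316 + 1,890 = 92,206 (anyone who worked, including part-time for economic reasons, counts as employed).
Unemployed = 3,667 + 795 = 4,462 (jobless and actively searching, or on temporary layoff).
Labor force = 92,206 + 4,462 = 96,668.
Unemployment rate = 4,462 / 96,668 = 4.62%.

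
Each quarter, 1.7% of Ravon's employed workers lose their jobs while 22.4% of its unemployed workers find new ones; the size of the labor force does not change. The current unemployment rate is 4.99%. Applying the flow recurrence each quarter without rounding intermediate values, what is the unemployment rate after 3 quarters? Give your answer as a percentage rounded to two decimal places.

With a fixed labor force, u_{t+1} = u_t + s·(1−u_t) − f·u_t = u_t·(1−s−f) + s.
Here 1−s−f = 0.759 and s = 0.017.
u_1 = 0.049900 × 0.759 + 0.017 = 0.054874.
u_2 = 0.054874 × 0.759 + 0.017 = 0.058649.
u_3 = 0.058649 × 0.759 + 0.017 = 0.061515.

Unemployment rate after three quarters ≈ 6.15%.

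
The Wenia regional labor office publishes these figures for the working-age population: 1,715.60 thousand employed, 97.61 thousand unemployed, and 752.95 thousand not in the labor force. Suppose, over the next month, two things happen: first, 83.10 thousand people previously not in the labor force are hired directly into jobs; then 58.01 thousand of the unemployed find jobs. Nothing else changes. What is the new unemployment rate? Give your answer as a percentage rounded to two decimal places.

New unemployment rate ≈ 2.09%.

Initially, labor force = 1,715.60 + 97.61 = 1,813.21 thousand, so u = 97.61/1,813.21 = 5.38%.
After the first change, employed and labor force both rise by 83.10; unemployed unchanged → E = 1,798.70, U = 97.61, labor force = 1,896.31 thousand.
After the second change, unemployed falls and employed rises by 58.01; labor force unchanged → E = 1,856.71, U = 39.60, labor force = 1,896.31 thousand.
New unemployment rate = 39.60 / 1,896.31 = 2.09%.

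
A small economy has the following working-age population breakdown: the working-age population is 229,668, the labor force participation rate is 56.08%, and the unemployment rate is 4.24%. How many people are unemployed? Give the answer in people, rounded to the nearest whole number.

Labor force = 0.5608 × 229,668 = 128,798.
Unemployed = 0.0424 × 128,798 ≈ 5,461.

About 5,461 are unemployed.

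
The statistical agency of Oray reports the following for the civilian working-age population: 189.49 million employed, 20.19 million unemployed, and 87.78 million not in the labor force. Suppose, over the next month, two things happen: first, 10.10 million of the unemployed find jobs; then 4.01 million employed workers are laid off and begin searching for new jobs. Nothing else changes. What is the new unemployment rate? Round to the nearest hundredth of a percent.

New unemployment rate ≈ 6.72%.

Initially, labor force = 189.49 + 20.19 = 209.68 million, so u = 20.19/209.68 = 9.63%.
After the first change, unemployed falls and employed rises by 10.10; labor force unchanged → E = 199.59, U = 10.09, labor force = 209.68 million.
After the second change, employed falls and unemployed rises by 4.01; labor force unchanged → E = 195.58, U = 14.10, labor force = 209.68 million.
New unemployment rate = 14.10 / 209.68 = 6.72%.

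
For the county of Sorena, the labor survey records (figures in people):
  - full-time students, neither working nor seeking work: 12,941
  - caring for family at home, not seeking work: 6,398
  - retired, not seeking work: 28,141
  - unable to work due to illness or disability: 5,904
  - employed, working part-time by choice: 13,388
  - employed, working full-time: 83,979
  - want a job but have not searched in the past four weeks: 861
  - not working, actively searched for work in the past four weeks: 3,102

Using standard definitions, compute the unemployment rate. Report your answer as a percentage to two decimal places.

Employed = 13,388 + 83,979 = 97,367.
Unemployed = 3,102.
Labor force = 97,367 + 3,102 = 100,469.
Unemployment rate = 3,102 / 100,469 = 3.09%.

Unemployment rate ≈ 3.09%.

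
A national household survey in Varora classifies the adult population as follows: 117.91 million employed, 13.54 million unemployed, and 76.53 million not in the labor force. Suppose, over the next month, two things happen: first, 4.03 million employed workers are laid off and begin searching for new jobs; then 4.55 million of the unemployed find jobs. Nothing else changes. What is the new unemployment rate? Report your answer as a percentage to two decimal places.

New unemployment rate ≈ 9.90%.

Initially, labor force = 117.91 + 13.54 = 131.45 million, so u = 13.54/131.45 = 10.30%.
After the first change, employed falls and unemployed rises by 4.03; labor force unchanged → E = 113.88, U = 17.57, labor force = 131.45 million.
After the second change, unemployed falls and employed rises by 4.55; labor force unchanged → E = 118.43, U = 13.02, labor force = 131.45 million.
New unemployment rate = 13.02 / 131.45 = 9.90%.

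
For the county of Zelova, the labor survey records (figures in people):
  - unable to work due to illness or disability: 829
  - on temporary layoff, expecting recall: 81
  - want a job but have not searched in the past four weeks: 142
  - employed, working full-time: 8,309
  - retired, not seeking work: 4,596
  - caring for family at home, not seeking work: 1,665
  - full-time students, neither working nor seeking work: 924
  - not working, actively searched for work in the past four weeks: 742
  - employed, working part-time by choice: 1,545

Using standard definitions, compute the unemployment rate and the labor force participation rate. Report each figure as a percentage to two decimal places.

Unemployment rate ≈ 7.71%; labor force participation rate ≈ 56.69%.

Employed = 8,309 + 1,545 = 9,854.
Unemployed = 81 + 742 = 823 (jobless and actively searching, or on temporary layoff).
Labor force = 9,854 + 823 = 10,677.
Not in labor force = 829 + 142 + 4,596 + 1,665 + 924 = 8,156 (those not working and not actively searching are outside the labor force — including those who want a job but have given up searching).
Civilian working-age population = 10,677 + 8,156 = 18,833.
Unemployment rate = 823 / 10,677 = 7.71%.
Labor force participation rate = 10,677 / 18,833 = 56.69%.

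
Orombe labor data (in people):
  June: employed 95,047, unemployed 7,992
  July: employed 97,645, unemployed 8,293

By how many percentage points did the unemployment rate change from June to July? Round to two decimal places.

June: labor force = 95,047 + 7,992 = 103,039; u = 7,992/103,039 = 7.76%.
July: labor force = 97,645 + 8,293 = 105,938; u = 8,293/105,938 = 7.83%.
Change = 7.83% − 7.76% = +0.07 pp.

The unemployment rate changed by +0.07 percentage points.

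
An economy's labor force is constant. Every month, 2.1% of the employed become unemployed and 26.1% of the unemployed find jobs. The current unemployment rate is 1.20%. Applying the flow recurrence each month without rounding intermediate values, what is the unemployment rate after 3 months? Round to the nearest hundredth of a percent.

Unemployment rate after three months ≈ 5.13%.

With a fixed labor force, u_{t+1} = u_t + s·(1−u_t) − f·u_t = u_t·(1−s−f) + s.
Here 1−s−f = 0.718 and s = 0.021.
u_1 = 0.012000 × 0.718 + 0.021 = 0.029616.
u_2 = 0.029616 × 0.718 + 0.021 = 0.042264.
u_3 = 0.042264 × 0.718 + 0.021 = 0.051346.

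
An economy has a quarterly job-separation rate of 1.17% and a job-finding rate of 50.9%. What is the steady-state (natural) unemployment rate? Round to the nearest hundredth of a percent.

Steady-state unemployment rate ≈ 2.25%.

At steady state the flows balance: s·E = f·U, so U/(E+U) = s/(s+f).
u* = 1.17 / (1.17 + 50.9) = 1.17 / 52.07 = 2.25%.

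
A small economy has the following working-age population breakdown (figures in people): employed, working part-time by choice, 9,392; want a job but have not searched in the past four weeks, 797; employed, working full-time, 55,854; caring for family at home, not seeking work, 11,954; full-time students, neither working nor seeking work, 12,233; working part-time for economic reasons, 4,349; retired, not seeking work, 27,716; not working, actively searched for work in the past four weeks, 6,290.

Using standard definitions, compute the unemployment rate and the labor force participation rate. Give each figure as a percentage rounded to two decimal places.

Employed = 9,392 + 55,854 + 4,349 = 69,595 (anyone who worked, including part-time for economic reasons, counts as employed).
Unemployed = 6,290.
Labor force = 69,595 + 6,290 = 75,885.
Not in labor force = 797 + 11,954 + 12,233 + 27,716 = 52,700 (those not working and not actively searching are outside the labor force — including those who want a job but have given up searching).
Civilian working-age population = 75,885 + 52,700 = 128,585.
Unemployment rate = 6,290 / 75,885 = 8.29%.
Labor force participation rate = 75,885 / 128,585 = 59.02%.

Unemployment rate ≈ 8.29%; labor force participation rate ≈ 59.02%.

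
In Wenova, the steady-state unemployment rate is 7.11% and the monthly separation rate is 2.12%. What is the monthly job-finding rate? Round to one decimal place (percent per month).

From u* = s/(s+f): f = s·(1−u)/u.
f = 2.12 × (1 − 0.0711) / 0.0711 = 1.9693 / 0.0711 ≈ 27.7% per month.

Job-finding rate ≈ 27.7% per month.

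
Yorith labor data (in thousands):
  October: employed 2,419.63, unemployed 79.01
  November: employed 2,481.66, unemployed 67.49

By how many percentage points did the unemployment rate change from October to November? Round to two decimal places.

The unemployment rate changed by −0.51 percentage points.

October: labor force = 2,419.63 + 79.01 = 2,498.64; u = 79.01/2,498.64 = 3.16%.
November: labor force = 2,481.66 + 67.49 = 2,549.15; u = 67.49/2,549.15 = 2.65%.
Change = 2.65% − 3.16% = −0.51 pp.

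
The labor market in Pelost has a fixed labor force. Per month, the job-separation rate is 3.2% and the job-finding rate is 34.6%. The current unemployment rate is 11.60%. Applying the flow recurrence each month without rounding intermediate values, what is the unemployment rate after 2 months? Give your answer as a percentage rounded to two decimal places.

Unemployment rate after two months ≈ 9.68%.

With a fixed labor force, u_{t+1} = u_t + s·(1−u_t) − f·u_t = u_t·(1−s−f) + s.
Here 1−s−f = 0.622 and s = 0.032.
u_1 = 0.116000 × 0.622 + 0.032 = 0.104152.
u_2 = 0.104152 × 0.622 + 0.032 = 0.096783.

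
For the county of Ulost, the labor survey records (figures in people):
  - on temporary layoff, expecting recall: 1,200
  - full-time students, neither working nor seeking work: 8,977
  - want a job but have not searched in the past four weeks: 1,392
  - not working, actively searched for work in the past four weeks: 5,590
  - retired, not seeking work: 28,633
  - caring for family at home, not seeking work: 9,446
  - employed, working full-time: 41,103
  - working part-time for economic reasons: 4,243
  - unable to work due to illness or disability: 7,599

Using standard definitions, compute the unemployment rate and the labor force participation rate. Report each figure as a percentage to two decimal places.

Employed = 41,103 + 4,243 = 45,346 (anyone who worked, including part-time for economic reasons, counts as employed).
Unemployed = 1,200 + 5,590 = 6,790 (jobless and actively searching, or on temporary layoff).
Labor force = 45,346 + 6,790 = 52,136.
Not in labor force = 8,977 + 1,392 + 28,633 + 9,446 + 7,599 = 56,047 (those not working and not actively searching are outside the labor force — including those who want a job but have given up searching).
Civilian working-age population = 52,136 + 56,047 = 108,183.
Unemployment rate = 6,790 / 52,136 = 13.02%.
Labor force participation rate = 52,136 / 108,183 = 48.19%.

Unemployment rate ≈ 13.02%; labor force participation rate ≈ 48.19%.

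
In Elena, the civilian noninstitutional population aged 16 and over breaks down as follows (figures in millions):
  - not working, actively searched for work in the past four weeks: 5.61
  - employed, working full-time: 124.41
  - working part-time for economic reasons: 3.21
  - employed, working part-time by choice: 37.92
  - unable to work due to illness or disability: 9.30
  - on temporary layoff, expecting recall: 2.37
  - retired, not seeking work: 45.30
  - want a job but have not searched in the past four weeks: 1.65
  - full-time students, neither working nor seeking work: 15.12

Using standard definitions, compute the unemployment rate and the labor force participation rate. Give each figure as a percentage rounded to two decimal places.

Unemployment rate ≈ 4.60%; labor force participation rate ≈ 70.86%.

Employed = 124.41 + 3.21 + 37.92 = 165.54 million (anyone who worked, including part-time for economic reasons, counts as employed).
Unemployed = 5.61 + 2.37 = 7.98 million (jobless and actively searching, or on temporary layoff).
Labor force = 165.54 + 7.98 = 173.52 million.
Not in labor force = 9.30 + 45.30 + 1.65 + 15.12 = 71.37 million (those not working and not actively searching are outside the labor force — including those who want a job but have given up searching).
Civilian working-age population = 173.52 + 71.37 = 244.89 million.
Unemployment rate = 7.98 / 173.52 = 4.60%.
Labor force participation rate = 173.52 / 244.89 = 70.86%.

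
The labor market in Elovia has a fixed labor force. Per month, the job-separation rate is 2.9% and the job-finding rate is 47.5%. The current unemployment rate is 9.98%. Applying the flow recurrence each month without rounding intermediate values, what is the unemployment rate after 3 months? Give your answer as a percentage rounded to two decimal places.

Unemployment rate after three months ≈ 6.27%.

With a fixed labor force, u_{t+1} = u_t + s·(1−u_t) − f·u_t = u_t·(1−s−f) + s.
Here 1−s−f = 0.496 and s = 0.029.
u_1 = 0.099800 × 0.496 + 0.029 = 0.078501.
u_2 = 0.078501 × 0.496 + 0.029 = 0.067936.
u_3 = 0.067936 × 0.496 + 0.029 = 0.062696.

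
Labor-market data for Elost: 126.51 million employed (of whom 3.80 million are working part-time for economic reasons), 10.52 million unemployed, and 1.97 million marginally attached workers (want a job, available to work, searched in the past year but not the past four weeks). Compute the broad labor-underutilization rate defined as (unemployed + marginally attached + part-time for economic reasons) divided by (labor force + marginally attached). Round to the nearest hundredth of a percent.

Labor force = 126.51 + 10.52 = 137.03 million.
Numerator = 10.52 + 1.97 + 3.80 = 16.29 million.
Denominator = 137.03 + 1.97 = 139.00 million.
Broad rate = 16.29 / 139.00 = 11.72%.

Broad underutilization rate ≈ 11.72%.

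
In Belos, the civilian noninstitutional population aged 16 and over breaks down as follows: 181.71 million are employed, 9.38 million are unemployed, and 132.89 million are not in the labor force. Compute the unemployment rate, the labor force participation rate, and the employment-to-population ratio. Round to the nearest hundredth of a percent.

Unemployment rate ≈ 4.91%; labor force participation rate ≈ 58.98%; employment-population ratio ≈ 56.09%.

Labor force = employed + unemployed = 181.71 + 9.38 = 191.09 million.
Working-age population = 191.09 + 132.89 = 323.98 million.
Unemployment rate = 9.38 / 191.09 = 4.91%.
Labor force participation rate = 191.09 / 323.98 = 58.98%.
Employment-population ratio = 181.71 / 323.98 = 56.09%.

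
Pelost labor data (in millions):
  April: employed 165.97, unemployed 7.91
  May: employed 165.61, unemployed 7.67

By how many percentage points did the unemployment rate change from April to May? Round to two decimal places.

April: labor force = 165.97 + 7.91 = 173.88; u = 7.91/173.88 = 4.55%.
May: labor force = 165.61 + 7.67 = 173.28; u = 7.67/173.28 = 4.43%.
Change = 4.43% − 4.55% = −0.12 pp.

The unemployment rate changed by −0.12 percentage points.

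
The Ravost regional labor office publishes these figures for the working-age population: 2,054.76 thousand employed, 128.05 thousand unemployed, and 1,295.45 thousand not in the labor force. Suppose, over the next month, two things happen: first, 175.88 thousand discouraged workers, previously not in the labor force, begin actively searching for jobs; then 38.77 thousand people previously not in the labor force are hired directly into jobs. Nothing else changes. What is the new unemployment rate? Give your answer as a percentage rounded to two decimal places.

Initially, labor force = 2,054.76 + 128.05 = 2,182.81 thousand, so u = 128.05/2,182.81 = 5.87%.
After the first change, unemployed and labor force both rise by 175.88 → E = 2,054.76, U = 303.93, labor force = 2,358.69 thousand.
After the second change, employed and labor force both rise by 38.77; unemployed unchanged → E = 2,093.53, U = 303.93, labor force = 2,397.46 thousand.
New unemployment rate = 303.93 / 2,397.46 = 12.68%.

New unemployment rate ≈ 12.68%.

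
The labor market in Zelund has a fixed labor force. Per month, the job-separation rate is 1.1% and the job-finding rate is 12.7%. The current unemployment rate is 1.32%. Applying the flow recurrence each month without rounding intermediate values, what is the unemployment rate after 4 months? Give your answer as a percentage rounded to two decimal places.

With a fixed labor force, u_{t+1} = u_t + s·(1−u_t) − f·u_t = u_t·(1−s−f) + s.
Here 1−s−f = 0.862 and s = 0.011.
u_1 = 0.013200 × 0.862 + 0.011 = 0.022378.
u_2 = 0.022378 × 0.862 + 0.011 = 0.030290.
u_3 = 0.030290 × 0.862 + 0.011 = 0.037110.
u_4 = 0.037110 × 0.862 + 0.011 = 0.042989.

Unemployment rate after four months ≈ 4.30%.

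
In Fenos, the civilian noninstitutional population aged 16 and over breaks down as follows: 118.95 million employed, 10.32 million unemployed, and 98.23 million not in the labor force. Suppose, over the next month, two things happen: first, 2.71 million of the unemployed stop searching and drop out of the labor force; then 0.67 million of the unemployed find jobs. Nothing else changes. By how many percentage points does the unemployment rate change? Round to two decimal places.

The unemployment rate changes by −2.50 percentage points.

Initially, labor force = 118.95 + 10.32 = 129.27 million, so u = 10.32/129.27 = 7.98%.
After the first change, unemployed and labor force both fall by 2.71 → E = 118.95, U = 7.61, labor force = 126.56 million.
After the second change, unemployed falls and employed rises by 0.67; labor force unchanged → E = 119.62, U = 6.94, labor force = 126.56 million.
New unemployment rate = 6.94 / 126.56 = 5.48%.
Change = 5.48% − 7.98% = −2.50 percentage points.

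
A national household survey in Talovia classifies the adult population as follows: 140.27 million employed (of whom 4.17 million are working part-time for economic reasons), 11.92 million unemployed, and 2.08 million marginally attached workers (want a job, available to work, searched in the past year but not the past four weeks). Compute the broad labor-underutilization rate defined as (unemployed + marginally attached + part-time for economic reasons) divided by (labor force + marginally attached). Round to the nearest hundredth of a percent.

Broad underutilization rate ≈ 11.78%.

Labor force = 140.27 + 11.92 = 152.19 million.
Numerator = 11.92 + 2.08 + 4.17 = 18.17 million.
Denominator = 152.19 + 2.08 = 154.27 million.
Broad rate = 18.17 / 154.27 = 11.78%.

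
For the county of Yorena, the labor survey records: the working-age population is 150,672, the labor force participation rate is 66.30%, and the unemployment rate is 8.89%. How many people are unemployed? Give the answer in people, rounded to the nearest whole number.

Labor force = 0.6630 × 150,672 = 99,896.
Unemployed = 0.0889 × 99,896 ≈ 8,881.

About 8,881 are unemployed.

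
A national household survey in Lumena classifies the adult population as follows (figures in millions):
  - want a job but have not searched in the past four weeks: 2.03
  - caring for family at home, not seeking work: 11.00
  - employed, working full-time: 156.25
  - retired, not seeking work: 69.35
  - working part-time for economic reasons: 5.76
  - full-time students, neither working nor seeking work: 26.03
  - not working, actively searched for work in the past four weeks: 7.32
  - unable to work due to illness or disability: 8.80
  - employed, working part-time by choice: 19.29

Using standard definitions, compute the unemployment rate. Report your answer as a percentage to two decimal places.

Unemployment rate ≈ 3.88%.

Employed = 156.25 + 5.76 + 19.29 = 181.30 million (anyone who worked, including part-time for economic reasons, counts as employed).
Unemployed = 7.32 million.
Labor force = 181.30 + 7.32 = 188.62 million.
Unemployment rate = 7.32 / 188.62 = 3.88%.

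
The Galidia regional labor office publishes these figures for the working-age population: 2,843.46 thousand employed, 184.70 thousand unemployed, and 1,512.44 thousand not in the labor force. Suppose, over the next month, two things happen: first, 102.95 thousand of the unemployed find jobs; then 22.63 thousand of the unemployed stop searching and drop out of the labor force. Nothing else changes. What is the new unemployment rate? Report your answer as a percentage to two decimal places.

New unemployment rate ≈ 1.97%.

Initially, labor force = 2,843.46 + 184.70 = 3,028.16 thousand, so u = 184.70/3,028.16 = 6.10%.
After the first change, unemployed falls and employed rises by 102.95; labor force unchanged → E = 2,946.41, U = 81.75, labor force = 3,028.16 thousand.
After the second change, unemployed and labor force both fall by 22.63 → E = 2,946.41, U = 59.12, labor force = 3,005.53 thousand.
New unemployment rate = 59.12 / 3,005.53 = 1.97%.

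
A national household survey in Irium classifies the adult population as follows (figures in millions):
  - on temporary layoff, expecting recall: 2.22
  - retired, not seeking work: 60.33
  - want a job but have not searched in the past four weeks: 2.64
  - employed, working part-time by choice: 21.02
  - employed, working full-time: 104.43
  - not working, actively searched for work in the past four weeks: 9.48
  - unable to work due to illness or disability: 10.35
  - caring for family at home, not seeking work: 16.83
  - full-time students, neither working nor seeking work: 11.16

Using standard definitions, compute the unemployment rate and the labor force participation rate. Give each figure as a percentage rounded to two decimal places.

Unemployment rate ≈ 8.53%; labor force participation rate ≈ 57.51%.

Employed = 21.02 + 104.43 = 125.45 million.
Unemployed = 2.22 + 9.48 = 11.70 million (jobless and actively searching, or on temporary layoff).
Labor force = 125.45 + 11.70 = 137.15 million.
Not in labor force = 60.33 + 2.64 + 10.35 + 16.83 + 11.16 = 101.31 million (those not working and not actively searching are outside the labor force — including those who want a job but have given up searching).
Civilian working-age population = 137.15 + 101.31 = 238.46 million.
Unemployment rate = 11.70 / 137.15 = 8.53%.
Labor force participation rate = 137.15 / 238.46 = 57.51%.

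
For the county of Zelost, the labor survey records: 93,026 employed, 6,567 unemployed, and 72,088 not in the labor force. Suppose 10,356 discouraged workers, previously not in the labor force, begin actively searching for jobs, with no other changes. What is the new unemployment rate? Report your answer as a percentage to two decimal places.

New unemployment rate ≈ 15.39%.

Initially, labor force = 93,026 + 6,567 = 99,593, so u = 6,567/99,593 = 6.59%.
After the change, unemployed and labor force both rise by 10,356 → E = 93,026, U = 16,923, labor force = 109,949.
New unemployment rate = 16,923 / 109,949 = 15.39%.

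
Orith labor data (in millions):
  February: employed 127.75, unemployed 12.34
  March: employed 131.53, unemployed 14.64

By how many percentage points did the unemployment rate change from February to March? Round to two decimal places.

The unemployment rate changed by +1.21 percentage points.

February: labor force = 127.75 + 12.34 = 140.09; u = 12.34/140.09 = 8.81%.
March: labor force = 131.53 + 14.64 = 146.17; u = 14.64/146.17 = 10.02%.
Change = 10.02% − 8.81% = +1.21 pp.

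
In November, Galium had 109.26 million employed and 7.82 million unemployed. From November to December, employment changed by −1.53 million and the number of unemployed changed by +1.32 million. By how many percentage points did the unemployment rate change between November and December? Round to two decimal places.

November: labor force = 109.26 + 7.82 = 117.08; u = 7.82/117.08 = 6.68%.
December: labor force = 107.73 + 9.14 = 116.87; u = 9.14/116.87 = 7.82%.
Change = 7.82% − 6.68% = +1.14 pp.

The unemployment rate changed by +1.14 percentage points.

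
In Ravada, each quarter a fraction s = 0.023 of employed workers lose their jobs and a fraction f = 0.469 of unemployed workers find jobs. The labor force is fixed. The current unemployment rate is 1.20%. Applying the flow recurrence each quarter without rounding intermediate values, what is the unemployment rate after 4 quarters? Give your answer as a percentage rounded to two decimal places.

Unemployment rate after four quarters ≈ 4.44%.

With a fixed labor force, u_{t+1} = u_t + s·(1−u_t) − f·u_t = u_t·(1−s−f) + s.
Here 1−s−f = 0.508 and s = 0.023.
u_1 = 0.012000 × 0.508 + 0.023 = 0.029096.
u_2 = 0.029096 × 0.508 + 0.023 = 0.037781.
u_3 = 0.037781 × 0.508 + 0.023 = 0.042193.
u_4 = 0.042193 × 0.508 + 0.023 = 0.044434.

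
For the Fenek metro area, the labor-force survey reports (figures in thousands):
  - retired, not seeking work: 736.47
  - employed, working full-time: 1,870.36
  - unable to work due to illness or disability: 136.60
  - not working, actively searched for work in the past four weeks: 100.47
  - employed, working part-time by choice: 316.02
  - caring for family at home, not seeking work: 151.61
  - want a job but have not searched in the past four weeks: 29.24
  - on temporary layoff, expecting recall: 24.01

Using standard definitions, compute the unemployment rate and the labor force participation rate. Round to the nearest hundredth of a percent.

Employed = 1,870.36 + 316.02 = 2,186.38 thousand.
Unemployed = 100.47 + 24.01 = 124.48 thousand (jobless and actively searching, or on temporary layoff).
Labor force = 2,186.38 + 124.48 = 2,310.86 thousand.
Not in labor force = 736.47 + 136.60 + 151.61 + 29.24 = 1,053.92 thousand (those not working and not actively searching are outside the labor force — including those who want a job but have given up searching).
Civilian working-age population = 2,310.86 + 1,053.92 = 3,364.78 thousand.
Unemployment rate = 124.48 / 2,310.86 = 5.39%.
Labor force participation rate = 2,310.86 / 3,364.78 = 68.68%.

Unemployment rate ≈ 5.39%; labor force participation rate ≈ 68.68%.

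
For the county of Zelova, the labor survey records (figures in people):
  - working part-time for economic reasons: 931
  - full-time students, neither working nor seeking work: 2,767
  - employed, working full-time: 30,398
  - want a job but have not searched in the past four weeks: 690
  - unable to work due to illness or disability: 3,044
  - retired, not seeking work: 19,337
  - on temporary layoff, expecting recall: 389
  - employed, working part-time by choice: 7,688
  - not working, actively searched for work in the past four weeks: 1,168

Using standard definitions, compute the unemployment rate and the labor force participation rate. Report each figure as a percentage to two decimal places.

Employed = 931 + 30,398 + 7,688 = 39,017 (anyone who worked, including part-time for economic reasons, counts as employed).
Unemployed = 389 + 1,168 = 1,557 (jobless and actively searching, or on temporary layoff).
Labor force = 39,017 + 1,557 = 40,574.
Not in labor force = 2,767 + 690 + 3,044 + 19,337 = 25,838 (those not working and not actively searching are outside the labor force — including those who want a job but have given up searching).
Civilian working-age population = 40,574 + 25,838 = 66,412.
Unemployment rate = 1,557 / 40,574 = 3.84%.
Labor force participation rate = 40,574 / 66,412 = 61.09%.

Unemployment rate ≈ 3.84%; labor force participation rate ≈ 61.09%.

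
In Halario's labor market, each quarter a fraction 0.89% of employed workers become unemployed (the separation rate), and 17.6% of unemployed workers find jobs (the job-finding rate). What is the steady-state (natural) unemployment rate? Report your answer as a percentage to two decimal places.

At steady state the flows balance: s·E = f·U, so U/(E+U) = s/(s+f).
u* = 0.89 / (0.89 + 17.6) = 0.89 / 18.49 = 4.81%.

Steady-state unemployment rate ≈ 4.81%.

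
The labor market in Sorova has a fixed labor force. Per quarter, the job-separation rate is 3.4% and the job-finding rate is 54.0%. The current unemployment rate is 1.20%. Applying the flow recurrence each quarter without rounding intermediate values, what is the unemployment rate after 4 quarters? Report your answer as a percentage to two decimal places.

Unemployment rate after four quarters ≈ 5.77%.

With a fixed labor force, u_{t+1} = u_t + s·(1−u_t) − f·u_t = u_t·(1−s−f) + s.
Here 1−s−f = 0.426 and s = 0.034.
u_1 = 0.012000 × 0.426 + 0.034 = 0.039112.
u_2 = 0.039112 × 0.426 + 0.034 = 0.050662.
u_3 = 0.050662 × 0.426 + 0.034 = 0.055582.
u_4 = 0.055582 × 0.426 + 0.034 = 0.057678.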